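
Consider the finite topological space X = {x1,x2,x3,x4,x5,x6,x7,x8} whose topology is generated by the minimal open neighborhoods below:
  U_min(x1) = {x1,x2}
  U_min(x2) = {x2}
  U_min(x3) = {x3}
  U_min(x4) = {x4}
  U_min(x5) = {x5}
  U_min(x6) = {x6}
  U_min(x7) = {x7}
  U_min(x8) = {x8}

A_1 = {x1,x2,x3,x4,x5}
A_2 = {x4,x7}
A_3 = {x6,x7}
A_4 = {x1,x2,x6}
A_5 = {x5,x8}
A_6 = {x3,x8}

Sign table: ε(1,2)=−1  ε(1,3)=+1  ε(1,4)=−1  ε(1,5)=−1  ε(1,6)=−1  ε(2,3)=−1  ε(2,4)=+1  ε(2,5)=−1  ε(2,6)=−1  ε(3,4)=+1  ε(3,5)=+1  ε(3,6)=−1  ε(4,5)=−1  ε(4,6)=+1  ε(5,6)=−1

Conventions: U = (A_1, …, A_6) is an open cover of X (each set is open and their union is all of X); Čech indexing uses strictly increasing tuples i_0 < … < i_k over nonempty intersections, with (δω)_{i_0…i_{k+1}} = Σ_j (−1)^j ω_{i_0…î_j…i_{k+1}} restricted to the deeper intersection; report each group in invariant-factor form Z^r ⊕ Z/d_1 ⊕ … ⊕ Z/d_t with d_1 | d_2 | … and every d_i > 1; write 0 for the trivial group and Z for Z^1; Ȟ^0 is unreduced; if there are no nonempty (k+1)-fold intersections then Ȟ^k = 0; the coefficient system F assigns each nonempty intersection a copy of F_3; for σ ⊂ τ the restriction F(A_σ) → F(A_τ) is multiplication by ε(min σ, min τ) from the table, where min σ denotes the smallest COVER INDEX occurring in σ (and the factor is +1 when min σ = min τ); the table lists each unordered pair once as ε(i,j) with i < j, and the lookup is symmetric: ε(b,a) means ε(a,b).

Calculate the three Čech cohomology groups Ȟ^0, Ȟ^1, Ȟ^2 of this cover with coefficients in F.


Ȟ^0(U;F) ≅ 0,  Ȟ^1(U;F) ≅ Z/3,  Ȟ^2(U;F) ≅ 0

nonempty overlaps:
  A12={x4} A14={x1,x2} A15={x5} A16={x3} A23={x7} A34={x6} A56={x8}
C dims 6,7; δ0: rk_F3 6
degree 0: 6−6−0 = 0 → Ȟ^0 ≅ 0
degree 1: 7−0−6 = 1 → Ȟ^1 ≅ Z/3
degree 2: 0−0−0 = 0 → Ȟ^2 ≅ 0


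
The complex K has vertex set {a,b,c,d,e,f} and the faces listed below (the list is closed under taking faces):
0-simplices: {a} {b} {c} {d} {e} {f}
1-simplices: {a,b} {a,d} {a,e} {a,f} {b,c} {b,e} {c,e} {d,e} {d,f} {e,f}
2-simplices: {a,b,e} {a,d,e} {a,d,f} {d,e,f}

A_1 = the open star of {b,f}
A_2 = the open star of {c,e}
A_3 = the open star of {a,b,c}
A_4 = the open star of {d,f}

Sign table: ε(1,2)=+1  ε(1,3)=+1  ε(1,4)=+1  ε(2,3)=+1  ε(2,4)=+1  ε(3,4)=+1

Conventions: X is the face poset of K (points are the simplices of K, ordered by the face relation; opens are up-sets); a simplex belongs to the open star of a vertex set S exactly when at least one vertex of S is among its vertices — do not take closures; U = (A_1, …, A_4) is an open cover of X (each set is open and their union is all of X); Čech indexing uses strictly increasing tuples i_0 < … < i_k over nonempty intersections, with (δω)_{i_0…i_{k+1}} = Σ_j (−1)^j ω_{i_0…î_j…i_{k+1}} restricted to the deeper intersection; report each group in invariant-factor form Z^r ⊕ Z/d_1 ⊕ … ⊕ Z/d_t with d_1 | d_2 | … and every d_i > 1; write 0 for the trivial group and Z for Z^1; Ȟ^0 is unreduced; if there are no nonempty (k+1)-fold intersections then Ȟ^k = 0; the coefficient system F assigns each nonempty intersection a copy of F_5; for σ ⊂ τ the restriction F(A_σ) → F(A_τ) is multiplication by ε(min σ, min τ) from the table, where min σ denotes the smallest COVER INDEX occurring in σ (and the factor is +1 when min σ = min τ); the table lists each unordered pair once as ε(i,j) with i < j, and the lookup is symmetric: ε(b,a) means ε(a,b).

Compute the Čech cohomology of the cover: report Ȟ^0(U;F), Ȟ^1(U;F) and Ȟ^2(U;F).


nerve of the cover:
  A1={{b},{f},{a,b},{a,f},{b,c},{b,e},{d,f},{e,f},{a,b,e},{a,d,f},{d,e,f}} A2={{c},{e},{a,e},{b,c},{b,e},{c,e},{d,e},{e,f},{a,b,e},{a,d,e},{d,e,f}} A3={{a},{b},{c},{a,b},{a,d},{a,e},{a,f},{b,c},{b,e},{c,e},{a,b,e},{a,d,e},{a,d,f}} A4={{d},{f},{a,d},{a,f},{d,e},{d,f},{e,f},{a,d,e},{a,d,f},{d,e,f}}
  A12={{b,c},{b,e},{e,f},{a,b,e},{d,e,f}} A13={{b},{a,b},{a,f},{b,c},{b,e},{a,b,e},{a,d,f}} A14={{f},{a,f},{d,f},{e,f},{a,d,f},{d,e,f}} A23={{c},{a,e},{b,c},{b,e},{c,e},{a,b,e},{a,d,e}} A24={{d,e},{e,f},{a,d,e},{d,e,f}} A34={{a,d},{a,f},{a,d,e},{a,d,f}}
  A123={{b,c},{b,e},{a,b,e}} A124={{e,f},{d,e,f}} A134={{a,f},{a,d,f}} A234={{a,d,e}}
C dims 4,6,4; δ0: rk_F5 3; δ1: rk_F5 3
Ȟ^0 = (4 − 3) − 0 = 1, so Ȟ^0 ≅ Z/5
Ȟ^1 = (6 − 3) − 3 = 0, so Ȟ^1 ≅ 0
Ȟ^2 = (4 − 0) − 3 = 1, so Ȟ^2 ≅ Z/5

Ȟ^0 ≅ Z/5, Ȟ^1 ≅ 0, Ȟ^2 ≅ Z/5


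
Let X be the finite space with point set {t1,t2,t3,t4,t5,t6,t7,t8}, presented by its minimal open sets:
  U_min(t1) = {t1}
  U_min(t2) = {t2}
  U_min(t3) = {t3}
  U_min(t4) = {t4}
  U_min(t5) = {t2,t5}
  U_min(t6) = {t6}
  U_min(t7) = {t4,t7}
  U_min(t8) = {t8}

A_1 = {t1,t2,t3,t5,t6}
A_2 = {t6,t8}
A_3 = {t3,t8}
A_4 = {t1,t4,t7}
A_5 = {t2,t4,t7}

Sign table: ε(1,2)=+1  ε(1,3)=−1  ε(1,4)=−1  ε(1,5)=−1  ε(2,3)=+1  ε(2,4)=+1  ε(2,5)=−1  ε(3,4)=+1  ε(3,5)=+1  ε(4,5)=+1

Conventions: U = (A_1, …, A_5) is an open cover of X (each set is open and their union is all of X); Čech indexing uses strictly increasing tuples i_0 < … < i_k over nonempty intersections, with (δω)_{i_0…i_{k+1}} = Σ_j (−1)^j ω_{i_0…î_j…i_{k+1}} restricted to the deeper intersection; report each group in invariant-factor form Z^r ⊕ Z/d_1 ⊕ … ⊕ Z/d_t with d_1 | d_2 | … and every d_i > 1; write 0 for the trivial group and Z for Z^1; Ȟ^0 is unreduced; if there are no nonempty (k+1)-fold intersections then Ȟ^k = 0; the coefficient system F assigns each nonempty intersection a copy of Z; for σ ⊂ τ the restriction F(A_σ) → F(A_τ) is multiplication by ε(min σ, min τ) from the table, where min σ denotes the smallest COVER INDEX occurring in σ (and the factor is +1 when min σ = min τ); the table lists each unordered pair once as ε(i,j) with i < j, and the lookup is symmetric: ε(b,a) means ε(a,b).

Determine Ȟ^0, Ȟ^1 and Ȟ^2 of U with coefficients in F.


Ȟ^0(U;F) ≅ 0; Ȟ^1(U;F) ≅ Z ⊕ Z/2; Ȟ^2(U;F) ≅ 0

cover nerve:
  A12={t6} A13={t3} A14={t1} A15={t2} A23={t8} A45={t4,t7}
C dims 5,6; δ0: rk 5, SNF 1^4·2
Ȟ^0: (5−5)−0=0 ⇒ 0
Ȟ^1: (6−0)−5=1 plus torsion [2] ⇒ Z ⊕ Z/2
Ȟ^2: (0−0)−0=0 ⇒ 0


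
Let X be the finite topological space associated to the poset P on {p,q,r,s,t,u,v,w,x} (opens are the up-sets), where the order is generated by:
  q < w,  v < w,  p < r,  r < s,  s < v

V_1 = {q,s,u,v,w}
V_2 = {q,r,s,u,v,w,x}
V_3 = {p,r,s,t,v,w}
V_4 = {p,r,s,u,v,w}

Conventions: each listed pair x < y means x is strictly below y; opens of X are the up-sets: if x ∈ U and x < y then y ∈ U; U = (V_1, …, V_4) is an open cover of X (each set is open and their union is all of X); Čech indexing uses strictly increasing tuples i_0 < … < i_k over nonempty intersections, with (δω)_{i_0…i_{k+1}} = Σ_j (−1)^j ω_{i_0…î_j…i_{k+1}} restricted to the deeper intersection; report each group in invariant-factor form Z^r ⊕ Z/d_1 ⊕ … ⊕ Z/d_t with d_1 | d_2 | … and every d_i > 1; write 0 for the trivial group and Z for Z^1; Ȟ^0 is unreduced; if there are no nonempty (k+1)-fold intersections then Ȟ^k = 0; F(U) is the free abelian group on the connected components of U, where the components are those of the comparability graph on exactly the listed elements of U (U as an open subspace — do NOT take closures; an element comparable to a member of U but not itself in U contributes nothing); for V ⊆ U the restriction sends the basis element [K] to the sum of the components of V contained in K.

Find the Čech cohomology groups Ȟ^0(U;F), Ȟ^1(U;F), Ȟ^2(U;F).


nerve simplices:
  V12={q,s,u,v,w} V13={s,v,w} V14={s,u,v,w} V23={r,s,v,w} V24={r,s,u,v,w} V34={p,r,s,v,w}
  V123={s,v,w} V124={s,u,v,w} V134={s,v,w} V234={r,s,v,w}
  V1234={s,v,w}
components per intersection:
  V1: {q,s,v,w} {u}
  V2: {q,r,s,v,w} {u} {x}
  V3: {p,r,s,v,w} {t}
  V4: {p,r,s,v,w} {u}
  V12: {q,s,v,w} {u}
  V13: {s,v,w}
  V14: {s,v,w} {u}
  V23: {r,s,v,w}
  V24: {r,s,v,w} {u}
  V34: {p,r,s,v,w}
  V123: {s,v,w}
  V124: {s,v,w} {u}
  V134: {s,v,w}
  V234: {r,s,v,w}
  V1234: {s,v,w}
C dims 9,9,5,1; δ0: rk 5, SNF 1^5; δ1: rk 4, SNF 1^4; δ2: rk 1, SNF 1^1
degree 0: 9−5−0 = 4 → Ȟ^0 ≅ Z^4
degree 1: 9−4−5 = 0 → Ȟ^1 ≅ 0
degree 2: 5−1−4 = 0 → Ȟ^2 ≅ 0

Ȟ^0 ≅ Z^4; Ȟ^1 ≅ 0; Ȟ^2 ≅ 0


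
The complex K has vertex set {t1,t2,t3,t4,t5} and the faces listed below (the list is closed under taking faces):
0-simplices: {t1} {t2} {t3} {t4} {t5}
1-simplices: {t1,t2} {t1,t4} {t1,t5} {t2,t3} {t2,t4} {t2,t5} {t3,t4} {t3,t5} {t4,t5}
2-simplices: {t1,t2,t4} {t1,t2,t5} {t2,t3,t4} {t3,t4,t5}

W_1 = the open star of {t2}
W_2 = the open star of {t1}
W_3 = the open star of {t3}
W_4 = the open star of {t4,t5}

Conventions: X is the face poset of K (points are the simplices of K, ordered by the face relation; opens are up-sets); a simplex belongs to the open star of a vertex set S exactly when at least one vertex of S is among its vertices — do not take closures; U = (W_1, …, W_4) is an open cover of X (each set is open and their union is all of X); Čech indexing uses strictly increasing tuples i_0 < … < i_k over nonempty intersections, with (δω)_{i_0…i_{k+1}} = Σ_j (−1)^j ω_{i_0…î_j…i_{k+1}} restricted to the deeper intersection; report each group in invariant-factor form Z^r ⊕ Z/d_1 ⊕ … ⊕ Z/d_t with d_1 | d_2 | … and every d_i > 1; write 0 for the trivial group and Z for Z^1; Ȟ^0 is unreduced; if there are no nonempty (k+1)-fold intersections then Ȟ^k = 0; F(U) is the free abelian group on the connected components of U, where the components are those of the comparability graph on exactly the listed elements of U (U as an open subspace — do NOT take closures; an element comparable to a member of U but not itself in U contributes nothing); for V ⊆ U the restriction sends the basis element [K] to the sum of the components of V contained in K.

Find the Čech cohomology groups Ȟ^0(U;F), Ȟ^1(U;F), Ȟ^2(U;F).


nerve of the cover:
  W1={{t2},{t1,t2},{t2,t3},{t2,t4},{t2,t5},{t1,t2,t4},{t1,t2,t5},{t2,t3,t4}} W2={{t1},{t1,t2},{t1,t4},{t1,t5},{t1,t2,t4},{t1,t2,t5}} W3={{t3},{t2,t3},{t3,t4},{t3,t5},{t2,t3,t4},{t3,t4,t5}} W4={{t4},{t5},{t1,t4},{t1,t5},{t2,t4},{t2,t5},{t3,t4},{t3,t5},{t4,t5},{t1,t2,t4},{t1,t2,t5},{t2,t3,t4},{t3,t4,t5}}
  W12={{t1,t2},{t1,t2,t4},{t1,t2,t5}} W13={{t2,t3},{t2,t3,t4}} W14={{t2,t4},{t2,t5},{t1,t2,t4},{t1,t2,t5},{t2,t3,t4}} W24={{t1,t4},{t1,t5},{t1,t2,t4},{t1,t2,t5}} W34={{t3,t4},{t3,t5},{t2,t3,t4},{t3,t4,t5}}
  W124={{t1,t2,t4},{t1,t2,t5}} W134={{t2,t3,t4}}
components per intersection:
  W1: {{t2},{t1,t2},{t2,t3},{t2,t4},{t2,t5},{t1,t2,t4},{t1,t2,t5},{t2,t3,t4}}
  W2: {{t1},{t1,t2},{t1,t4},{t1,t5},{t1,t2,t4},{t1,t2,t5}}
  W3: {{t3},{t2,t3},{t3,t4},{t3,t5},{t2,t3,t4},{t3,t4,t5}}
  W4: {{t4},{t5},{t1,t4},{t1,t5},{t2,t4},{t2,t5},{t3,t4},{t3,t5},{t4,t5},{t1,t2,t4},{t1,t2,t5},{t2,t3,t4},{t3,t4,t5}}
  W12: {{t1,t2},{t1,t2,t4},{t1,t2,t5}}
  W13: {{t2,t3},{t2,t3,t4}}
  W14: {{t2,t4},{t1,t2,t4},{t2,t3,t4}} {{t2,t5},{t1,t2,t5}}
  W24: {{t1,t4},{t1,t2,t4}} {{t1,t5},{t1,t2,t5}}
  W34: {{t3,t4},{t3,t5},{t2,t3,t4},{t3,t4,t5}}
  W124: {{t1,t2,t4}} {{t1,t2,t5}}
  W134: {{t2,t3,t4}}
C dims 4,7,3; δ0: rk 3, SNF 1^3; δ1: rk 3, SNF 1^3
Ȟ^0 = (4 − 3) − 0 = 1, so Ȟ^0 ≅ Z
Ȟ^1 = (7 − 3) − 3 = 1, so Ȟ^1 ≅ Z
Ȟ^2 = (3 − 0) − 3 = 0, so Ȟ^2 ≅ 0

Ȟ^0 ≅ Z, Ȟ^1 ≅ Z and Ȟ^2 ≅ 0


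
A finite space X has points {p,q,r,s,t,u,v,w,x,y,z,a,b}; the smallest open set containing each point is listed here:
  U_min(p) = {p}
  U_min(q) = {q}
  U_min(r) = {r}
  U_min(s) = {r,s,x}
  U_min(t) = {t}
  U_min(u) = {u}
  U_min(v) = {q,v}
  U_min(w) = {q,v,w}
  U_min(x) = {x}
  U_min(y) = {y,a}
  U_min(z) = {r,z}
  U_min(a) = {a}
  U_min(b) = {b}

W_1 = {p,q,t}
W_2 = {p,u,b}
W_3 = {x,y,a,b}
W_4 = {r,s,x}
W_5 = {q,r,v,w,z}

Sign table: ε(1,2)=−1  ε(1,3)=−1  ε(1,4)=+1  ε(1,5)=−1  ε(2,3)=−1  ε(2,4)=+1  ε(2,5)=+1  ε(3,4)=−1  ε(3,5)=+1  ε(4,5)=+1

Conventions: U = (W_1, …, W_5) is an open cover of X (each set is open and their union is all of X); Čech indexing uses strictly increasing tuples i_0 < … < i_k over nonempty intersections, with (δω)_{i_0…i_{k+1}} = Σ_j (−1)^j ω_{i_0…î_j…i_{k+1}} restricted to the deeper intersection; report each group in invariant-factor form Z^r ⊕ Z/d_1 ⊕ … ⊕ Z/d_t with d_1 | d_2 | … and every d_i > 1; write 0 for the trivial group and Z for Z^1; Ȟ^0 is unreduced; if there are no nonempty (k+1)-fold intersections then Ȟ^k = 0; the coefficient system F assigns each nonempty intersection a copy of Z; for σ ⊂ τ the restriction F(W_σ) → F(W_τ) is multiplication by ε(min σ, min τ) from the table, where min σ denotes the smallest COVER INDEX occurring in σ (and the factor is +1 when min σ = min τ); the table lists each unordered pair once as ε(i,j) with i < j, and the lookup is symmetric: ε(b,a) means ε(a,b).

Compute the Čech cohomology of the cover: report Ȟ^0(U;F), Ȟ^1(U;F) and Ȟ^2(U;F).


nerve of the cover:
  W12={p} W15={q} W23={b} W34={x} W45={r}
C dims 5,5; δ0: rk 4, SNF 1^4
Ȟ^0 = (5 − 4) − 0 = 1, so Ȟ^0 ≅ Z
Ȟ^1 = (5 − 0) − 4 = 1, so Ȟ^1 ≅ Z
Ȟ^2 = (0 − 0) − 0 = 0, so Ȟ^2 ≅ 0

Ȟ^0 ≅ Z, Ȟ^1 ≅ Z, Ȟ^2 ≅ 0


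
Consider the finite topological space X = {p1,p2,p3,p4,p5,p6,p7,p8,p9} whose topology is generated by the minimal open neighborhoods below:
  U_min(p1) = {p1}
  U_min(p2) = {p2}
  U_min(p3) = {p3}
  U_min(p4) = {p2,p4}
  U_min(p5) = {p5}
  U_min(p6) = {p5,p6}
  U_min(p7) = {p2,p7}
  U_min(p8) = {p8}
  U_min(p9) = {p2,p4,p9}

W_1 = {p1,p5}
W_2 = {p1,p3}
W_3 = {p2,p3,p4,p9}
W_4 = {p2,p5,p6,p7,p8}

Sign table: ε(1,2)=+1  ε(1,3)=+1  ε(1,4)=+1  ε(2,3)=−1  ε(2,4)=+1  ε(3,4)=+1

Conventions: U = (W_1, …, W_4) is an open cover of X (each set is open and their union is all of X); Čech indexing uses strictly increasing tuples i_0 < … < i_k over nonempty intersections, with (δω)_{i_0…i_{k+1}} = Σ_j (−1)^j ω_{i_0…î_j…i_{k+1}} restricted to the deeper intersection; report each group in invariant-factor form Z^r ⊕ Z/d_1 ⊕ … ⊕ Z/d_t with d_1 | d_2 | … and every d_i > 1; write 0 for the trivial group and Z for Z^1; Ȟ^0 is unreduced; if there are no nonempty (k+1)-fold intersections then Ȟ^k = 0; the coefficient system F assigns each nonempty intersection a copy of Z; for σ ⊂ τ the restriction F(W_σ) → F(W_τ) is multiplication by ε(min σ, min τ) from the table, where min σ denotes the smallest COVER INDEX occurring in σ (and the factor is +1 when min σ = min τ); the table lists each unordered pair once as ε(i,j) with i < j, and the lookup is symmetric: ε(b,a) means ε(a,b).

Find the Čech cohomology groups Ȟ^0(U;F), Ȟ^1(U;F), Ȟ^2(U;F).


Ȟ^0 ≅ 0; Ȟ^1 ≅ Z/2; Ȟ^2 ≅ 0

intersection data:
  W12={p1} W14={p5} W23={p3} W34={p2}
C dims 4,4; δ0: rk 4, SNF 1^3·2
Ȟ^0 = (4 − 4) − 0 = 0, so Ȟ^0 ≅ 0
Ȟ^1 = (4 − 0) − 4 = 0 plus torsion [2], so Ȟ^1 ≅ Z/2
Ȟ^2 = (0 − 0) − 0 = 0, so Ȟ^2 ≅ 0


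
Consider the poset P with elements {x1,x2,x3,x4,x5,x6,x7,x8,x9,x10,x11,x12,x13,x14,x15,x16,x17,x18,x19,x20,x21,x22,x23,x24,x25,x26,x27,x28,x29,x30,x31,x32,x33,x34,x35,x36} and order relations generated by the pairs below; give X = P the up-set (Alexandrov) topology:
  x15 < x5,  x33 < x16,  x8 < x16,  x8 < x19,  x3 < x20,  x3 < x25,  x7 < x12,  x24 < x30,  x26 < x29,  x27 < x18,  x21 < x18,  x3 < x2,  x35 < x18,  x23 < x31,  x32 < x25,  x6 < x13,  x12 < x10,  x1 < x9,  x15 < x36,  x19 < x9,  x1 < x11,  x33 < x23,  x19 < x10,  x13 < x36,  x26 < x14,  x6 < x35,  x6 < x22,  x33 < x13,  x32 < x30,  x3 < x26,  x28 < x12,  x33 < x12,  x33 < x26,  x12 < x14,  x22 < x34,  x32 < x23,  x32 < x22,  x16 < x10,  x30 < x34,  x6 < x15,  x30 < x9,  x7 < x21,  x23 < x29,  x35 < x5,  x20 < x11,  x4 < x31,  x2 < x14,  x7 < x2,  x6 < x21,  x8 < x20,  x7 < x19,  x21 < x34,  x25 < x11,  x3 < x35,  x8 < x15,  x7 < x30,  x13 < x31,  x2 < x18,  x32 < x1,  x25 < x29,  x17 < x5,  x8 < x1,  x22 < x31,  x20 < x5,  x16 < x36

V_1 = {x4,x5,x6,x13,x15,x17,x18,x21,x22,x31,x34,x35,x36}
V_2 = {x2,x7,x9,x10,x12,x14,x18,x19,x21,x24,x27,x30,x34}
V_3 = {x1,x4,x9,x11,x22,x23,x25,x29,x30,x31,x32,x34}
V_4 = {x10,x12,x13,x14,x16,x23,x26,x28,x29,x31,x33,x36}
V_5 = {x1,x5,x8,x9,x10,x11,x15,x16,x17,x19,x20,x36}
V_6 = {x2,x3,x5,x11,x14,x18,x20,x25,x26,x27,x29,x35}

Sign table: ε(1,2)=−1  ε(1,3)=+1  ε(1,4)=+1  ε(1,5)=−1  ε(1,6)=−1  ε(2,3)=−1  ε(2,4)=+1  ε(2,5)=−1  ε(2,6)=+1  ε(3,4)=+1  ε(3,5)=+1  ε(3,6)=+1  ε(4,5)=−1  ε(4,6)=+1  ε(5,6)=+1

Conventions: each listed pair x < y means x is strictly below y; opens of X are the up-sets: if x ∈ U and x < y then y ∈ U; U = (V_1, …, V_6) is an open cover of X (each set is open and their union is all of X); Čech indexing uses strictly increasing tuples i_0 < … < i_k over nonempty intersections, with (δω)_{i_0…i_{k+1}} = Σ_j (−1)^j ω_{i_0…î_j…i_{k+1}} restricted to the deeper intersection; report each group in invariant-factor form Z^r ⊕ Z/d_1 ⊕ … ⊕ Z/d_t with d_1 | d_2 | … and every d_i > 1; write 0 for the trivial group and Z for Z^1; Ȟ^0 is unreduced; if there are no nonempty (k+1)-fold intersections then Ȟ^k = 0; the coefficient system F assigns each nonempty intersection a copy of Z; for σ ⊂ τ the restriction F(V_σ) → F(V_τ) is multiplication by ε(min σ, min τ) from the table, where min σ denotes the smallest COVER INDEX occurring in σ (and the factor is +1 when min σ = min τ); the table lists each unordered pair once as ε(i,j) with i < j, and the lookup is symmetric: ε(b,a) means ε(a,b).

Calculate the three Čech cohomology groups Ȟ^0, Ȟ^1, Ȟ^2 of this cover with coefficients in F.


cover nerve:
  V12={x18,x21,x34} V13={x4,x22,x31,x34} V14={x13,x31,x36} V15={x5,x15,x17,x36} V16={x5,x18,x35} V23={x9,x30,x34} V24={x10,x12,x14} V25={x9,x10,x19} V26={x2,x14,x18,x27} V34={x23,x29,x31} V35={x1,x9,x11} V36={x11,x25,x29} V45={x10,x16,x36} V46={x14,x26,x29} V56={x5,x11,x20}
  V123={x34} V126={x18} V134={x31} V145={x36} V156={x5} V235={x9} V245={x10} V246={x14} V346={x29} V356={x11}
C dims 6,15,10; δ0: rk 6, SNF 1^5·2; δ1: rk 9, SNF 1^9
Ȟ^0: (6−6)−0=0 ⇒ 0
Ȟ^1: (15−9)−6=0 plus torsion [2] ⇒ Z/2
Ȟ^2: (10−0)−9=1 ⇒ Z

Ȟ^0 ≅ 0, Ȟ^1 ≅ Z/2, Ȟ^2 ≅ Z


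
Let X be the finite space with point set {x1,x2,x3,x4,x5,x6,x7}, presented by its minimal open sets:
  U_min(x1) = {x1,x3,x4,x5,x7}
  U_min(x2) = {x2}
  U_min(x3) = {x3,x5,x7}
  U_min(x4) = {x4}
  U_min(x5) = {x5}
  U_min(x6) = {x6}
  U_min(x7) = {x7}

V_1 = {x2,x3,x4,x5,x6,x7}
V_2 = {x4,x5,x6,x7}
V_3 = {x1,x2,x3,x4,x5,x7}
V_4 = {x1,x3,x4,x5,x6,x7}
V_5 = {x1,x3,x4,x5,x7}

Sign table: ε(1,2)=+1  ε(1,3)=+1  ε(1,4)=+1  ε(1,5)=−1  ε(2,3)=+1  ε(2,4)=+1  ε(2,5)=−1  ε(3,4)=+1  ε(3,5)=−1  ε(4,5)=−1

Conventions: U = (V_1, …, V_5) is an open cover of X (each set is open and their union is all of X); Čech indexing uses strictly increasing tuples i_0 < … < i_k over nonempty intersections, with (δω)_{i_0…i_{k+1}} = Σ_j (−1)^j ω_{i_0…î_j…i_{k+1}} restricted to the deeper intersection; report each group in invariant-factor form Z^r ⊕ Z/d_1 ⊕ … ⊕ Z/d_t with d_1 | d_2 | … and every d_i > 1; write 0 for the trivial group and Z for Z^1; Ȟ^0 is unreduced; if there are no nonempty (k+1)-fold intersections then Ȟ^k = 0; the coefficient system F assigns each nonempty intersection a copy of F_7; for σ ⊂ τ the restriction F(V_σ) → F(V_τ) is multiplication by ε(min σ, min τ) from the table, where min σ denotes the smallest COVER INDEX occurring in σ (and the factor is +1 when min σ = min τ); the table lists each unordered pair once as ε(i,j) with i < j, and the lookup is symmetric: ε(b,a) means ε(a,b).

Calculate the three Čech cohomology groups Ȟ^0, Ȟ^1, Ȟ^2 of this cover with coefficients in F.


Ȟ^0 = Z/7,  Ȟ^1 = 0,  Ȟ^2 = 0

nonempty overlaps:
  V12={x4,x5,x6,x7} V13={x2,x3,x4,x5,x7} V14={x3,x4,x5,x6,x7} V15={x3,x4,x5,x7} V23={x4,x5,x7} V24={x4,x5,x6,x7} V25={x4,x5,x7} V34={x1,x3,x4,x5,x7} V35={x1,x3,x4,x5,x7} V45={x1,x3,x4,x5,x7}
  V123={x4,x5,x7} V124={x4,x5,x6,x7} V125={x4,x5,x7} V134={x3,x4,x5,x7} V135={x3,x4,x5,x7} V145={x3,x4,x5,x7} V234={x4,x5,x7} V235={x4,x5,x7} V245={x4,x5,x7} V345={x1,x3,x4,x5,x7}
  V1234={x4,x5,x7} V1235={x4,x5,x7} V1245={x4,x5,x7} V1345={x3,x4,x5,x7} V2345={x4,x5,x7}
  V12345={x4,x5,x7}
C dims 5,10,10,5; δ0: rk_F7 4; δ1: rk_F7 6; δ2: rk_F7 4
degree 0: 5−4−0 = 1 → Ȟ^0 ≅ Z/7
degree 1: 10−6−4 = 0 → Ȟ^1 ≅ 0
degree 2: 10−4−6 = 0 → Ȟ^2 ≅ 0


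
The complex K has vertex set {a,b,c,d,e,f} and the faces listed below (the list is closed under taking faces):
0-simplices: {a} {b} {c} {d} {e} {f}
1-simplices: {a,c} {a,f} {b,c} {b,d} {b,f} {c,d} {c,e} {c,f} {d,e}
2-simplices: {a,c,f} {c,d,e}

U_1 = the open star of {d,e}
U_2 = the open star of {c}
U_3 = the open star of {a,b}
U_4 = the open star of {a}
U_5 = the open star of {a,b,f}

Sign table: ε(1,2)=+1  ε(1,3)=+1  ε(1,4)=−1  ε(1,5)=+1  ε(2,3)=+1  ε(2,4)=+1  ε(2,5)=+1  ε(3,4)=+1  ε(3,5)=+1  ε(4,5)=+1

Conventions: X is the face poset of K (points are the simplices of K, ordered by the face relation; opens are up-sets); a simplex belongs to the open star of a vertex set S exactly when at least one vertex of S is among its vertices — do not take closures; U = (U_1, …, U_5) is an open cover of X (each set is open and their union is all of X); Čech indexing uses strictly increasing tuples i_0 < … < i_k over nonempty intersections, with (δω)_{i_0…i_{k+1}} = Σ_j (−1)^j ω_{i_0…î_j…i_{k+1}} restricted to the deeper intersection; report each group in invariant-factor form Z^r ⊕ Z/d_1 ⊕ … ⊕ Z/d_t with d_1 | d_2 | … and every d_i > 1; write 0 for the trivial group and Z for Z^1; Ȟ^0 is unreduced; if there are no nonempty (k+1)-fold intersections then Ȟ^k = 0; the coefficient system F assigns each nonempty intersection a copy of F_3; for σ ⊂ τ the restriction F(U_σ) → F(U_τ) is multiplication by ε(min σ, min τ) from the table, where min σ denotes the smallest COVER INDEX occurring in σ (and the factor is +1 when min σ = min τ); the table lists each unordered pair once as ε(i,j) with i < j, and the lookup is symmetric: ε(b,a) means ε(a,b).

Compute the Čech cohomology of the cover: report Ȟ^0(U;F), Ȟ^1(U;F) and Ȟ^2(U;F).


cover nerve:
  U1={{d},{e},{b,d},{c,d},{c,e},{d,e},{c,d,e}} U2={{c},{a,c},{b,c},{c,d},{c,e},{c,f},{a,c,f},{c,d,e}} U3={{a},{b},{a,c},{a,f},{b,c},{b,d},{b,f},{a,c,f}} U4={{a},{a,c},{a,f},{a,c,f}} U5={{a},{b},{f},{a,c},{a,f},{b,c},{b,d},{b,f},{c,f},{a,c,f}}
  U12={{c,d},{c,e},{c,d,e}} U13={{b,d}} U15={{b,d}} U23={{a,c},{b,c},{a,c,f}} U24={{a,c},{a,c,f}} U25={{a,c},{b,c},{c,f},{a,c,f}} U34={{a},{a,c},{a,f},{a,c,f}} U35={{a},{b},{a,c},{a,f},{b,c},{b,d},{b,f},{a,c,f}} U45={{a},{a,c},{a,f},{a,c,f}}
  U135={{b,d}} U234={{a,c},{a,c,f}} U235={{a,c},{b,c},{a,c,f}} U245={{a,c},{a,c,f}} U345={{a},{a,c},{a,f},{a,c,f}}
  U2345={{a,c},{a,c,f}}
C dims 5,9,5,1; δ0: rk_F3 4; δ1: rk_F3 4; δ2: rk_F3 1
Ȟ^0: (5−4)−0=1 ⇒ Z/3
Ȟ^1: (9−4)−4=1 ⇒ Z/3
Ȟ^2: (5−1)−4=0 ⇒ 0

Ȟ^0(U;F) ≅ Z/3; Ȟ^1(U;F) ≅ Z/3; Ȟ^2(U;F) ≅ 0


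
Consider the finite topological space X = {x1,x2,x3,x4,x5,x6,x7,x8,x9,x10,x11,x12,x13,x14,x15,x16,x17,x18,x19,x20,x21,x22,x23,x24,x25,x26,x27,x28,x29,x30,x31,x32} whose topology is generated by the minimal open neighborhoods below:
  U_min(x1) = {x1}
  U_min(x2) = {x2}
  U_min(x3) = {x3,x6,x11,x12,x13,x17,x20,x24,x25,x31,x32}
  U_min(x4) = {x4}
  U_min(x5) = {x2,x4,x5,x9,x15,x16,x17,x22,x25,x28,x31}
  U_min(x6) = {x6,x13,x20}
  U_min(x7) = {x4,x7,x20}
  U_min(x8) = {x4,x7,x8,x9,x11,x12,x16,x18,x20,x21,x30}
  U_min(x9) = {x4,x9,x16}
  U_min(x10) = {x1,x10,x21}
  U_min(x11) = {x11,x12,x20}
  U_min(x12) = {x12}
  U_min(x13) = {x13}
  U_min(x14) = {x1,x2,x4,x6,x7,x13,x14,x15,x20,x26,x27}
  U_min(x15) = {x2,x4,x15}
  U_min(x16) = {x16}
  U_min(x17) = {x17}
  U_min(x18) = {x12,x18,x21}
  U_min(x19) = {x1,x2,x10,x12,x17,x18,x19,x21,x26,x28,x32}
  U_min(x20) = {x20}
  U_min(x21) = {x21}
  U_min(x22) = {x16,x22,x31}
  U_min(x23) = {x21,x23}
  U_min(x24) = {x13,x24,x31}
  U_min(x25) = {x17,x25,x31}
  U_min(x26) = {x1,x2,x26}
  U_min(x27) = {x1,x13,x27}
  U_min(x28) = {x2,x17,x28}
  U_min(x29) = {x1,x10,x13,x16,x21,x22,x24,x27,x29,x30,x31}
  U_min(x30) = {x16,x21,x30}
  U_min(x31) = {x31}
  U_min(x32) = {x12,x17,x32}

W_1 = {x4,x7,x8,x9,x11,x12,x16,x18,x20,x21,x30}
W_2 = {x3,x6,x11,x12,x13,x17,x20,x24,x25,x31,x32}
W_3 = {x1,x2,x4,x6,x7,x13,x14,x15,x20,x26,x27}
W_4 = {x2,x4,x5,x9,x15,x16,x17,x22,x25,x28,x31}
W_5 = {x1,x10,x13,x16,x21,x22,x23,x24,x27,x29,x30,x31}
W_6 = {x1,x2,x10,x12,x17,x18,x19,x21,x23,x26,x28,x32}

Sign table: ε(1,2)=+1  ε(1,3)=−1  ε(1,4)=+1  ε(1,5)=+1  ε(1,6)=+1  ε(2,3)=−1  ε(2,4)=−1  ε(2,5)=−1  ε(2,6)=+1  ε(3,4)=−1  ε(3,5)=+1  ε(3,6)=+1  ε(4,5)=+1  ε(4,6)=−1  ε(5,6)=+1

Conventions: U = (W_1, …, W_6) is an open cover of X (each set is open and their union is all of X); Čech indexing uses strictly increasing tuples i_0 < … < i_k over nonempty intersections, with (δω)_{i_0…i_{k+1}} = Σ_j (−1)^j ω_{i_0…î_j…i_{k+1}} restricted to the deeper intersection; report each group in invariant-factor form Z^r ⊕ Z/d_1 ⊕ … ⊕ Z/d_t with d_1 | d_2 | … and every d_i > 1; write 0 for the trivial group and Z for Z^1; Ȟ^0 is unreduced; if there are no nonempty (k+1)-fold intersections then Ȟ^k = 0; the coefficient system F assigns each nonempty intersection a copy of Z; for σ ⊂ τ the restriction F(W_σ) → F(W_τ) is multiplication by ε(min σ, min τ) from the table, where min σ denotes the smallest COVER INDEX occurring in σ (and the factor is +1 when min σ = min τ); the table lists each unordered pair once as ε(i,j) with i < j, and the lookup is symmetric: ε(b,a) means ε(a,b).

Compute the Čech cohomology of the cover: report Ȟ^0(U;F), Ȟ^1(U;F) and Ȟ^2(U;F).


nerve simplices:
  W12={x11,x12,x20} W13={x4,x7,x20} W14={x4,x9,x16} W15={x16,x21,x30} W16={x12,x18,x21} W23={x6,x13,x20} W24={x17,x25,x31} W25={x13,x24,x31} W26={x12,x17,x32} W34={x2,x4,x15} W35={x1,x13,x27} W36={x1,x2,x26} W45={x16,x22,x31} W46={x2,x17,x28} W56={x1,x10,x21,x23}
  W123={x20} W126={x12} W134={x4} W145={x16} W156={x21} W235={x13} W245={x31} W246={x17} W346={x2} W356={x1}
C dims 6,15,10; δ0: rk 6, SNF 1^5·2; δ1: rk 9, SNF 1^9
degree 0: 6−6−0 = 0 → Ȟ^0 ≅ 0
degree 1: 15−9−6 = 0 plus torsion [2] → Ȟ^1 ≅ Z/2
degree 2: 10−0−9 = 1 → Ȟ^2 ≅ Z

Ȟ^0 ≅ 0; Ȟ^1 ≅ Z/2; Ȟ^2 ≅ Z


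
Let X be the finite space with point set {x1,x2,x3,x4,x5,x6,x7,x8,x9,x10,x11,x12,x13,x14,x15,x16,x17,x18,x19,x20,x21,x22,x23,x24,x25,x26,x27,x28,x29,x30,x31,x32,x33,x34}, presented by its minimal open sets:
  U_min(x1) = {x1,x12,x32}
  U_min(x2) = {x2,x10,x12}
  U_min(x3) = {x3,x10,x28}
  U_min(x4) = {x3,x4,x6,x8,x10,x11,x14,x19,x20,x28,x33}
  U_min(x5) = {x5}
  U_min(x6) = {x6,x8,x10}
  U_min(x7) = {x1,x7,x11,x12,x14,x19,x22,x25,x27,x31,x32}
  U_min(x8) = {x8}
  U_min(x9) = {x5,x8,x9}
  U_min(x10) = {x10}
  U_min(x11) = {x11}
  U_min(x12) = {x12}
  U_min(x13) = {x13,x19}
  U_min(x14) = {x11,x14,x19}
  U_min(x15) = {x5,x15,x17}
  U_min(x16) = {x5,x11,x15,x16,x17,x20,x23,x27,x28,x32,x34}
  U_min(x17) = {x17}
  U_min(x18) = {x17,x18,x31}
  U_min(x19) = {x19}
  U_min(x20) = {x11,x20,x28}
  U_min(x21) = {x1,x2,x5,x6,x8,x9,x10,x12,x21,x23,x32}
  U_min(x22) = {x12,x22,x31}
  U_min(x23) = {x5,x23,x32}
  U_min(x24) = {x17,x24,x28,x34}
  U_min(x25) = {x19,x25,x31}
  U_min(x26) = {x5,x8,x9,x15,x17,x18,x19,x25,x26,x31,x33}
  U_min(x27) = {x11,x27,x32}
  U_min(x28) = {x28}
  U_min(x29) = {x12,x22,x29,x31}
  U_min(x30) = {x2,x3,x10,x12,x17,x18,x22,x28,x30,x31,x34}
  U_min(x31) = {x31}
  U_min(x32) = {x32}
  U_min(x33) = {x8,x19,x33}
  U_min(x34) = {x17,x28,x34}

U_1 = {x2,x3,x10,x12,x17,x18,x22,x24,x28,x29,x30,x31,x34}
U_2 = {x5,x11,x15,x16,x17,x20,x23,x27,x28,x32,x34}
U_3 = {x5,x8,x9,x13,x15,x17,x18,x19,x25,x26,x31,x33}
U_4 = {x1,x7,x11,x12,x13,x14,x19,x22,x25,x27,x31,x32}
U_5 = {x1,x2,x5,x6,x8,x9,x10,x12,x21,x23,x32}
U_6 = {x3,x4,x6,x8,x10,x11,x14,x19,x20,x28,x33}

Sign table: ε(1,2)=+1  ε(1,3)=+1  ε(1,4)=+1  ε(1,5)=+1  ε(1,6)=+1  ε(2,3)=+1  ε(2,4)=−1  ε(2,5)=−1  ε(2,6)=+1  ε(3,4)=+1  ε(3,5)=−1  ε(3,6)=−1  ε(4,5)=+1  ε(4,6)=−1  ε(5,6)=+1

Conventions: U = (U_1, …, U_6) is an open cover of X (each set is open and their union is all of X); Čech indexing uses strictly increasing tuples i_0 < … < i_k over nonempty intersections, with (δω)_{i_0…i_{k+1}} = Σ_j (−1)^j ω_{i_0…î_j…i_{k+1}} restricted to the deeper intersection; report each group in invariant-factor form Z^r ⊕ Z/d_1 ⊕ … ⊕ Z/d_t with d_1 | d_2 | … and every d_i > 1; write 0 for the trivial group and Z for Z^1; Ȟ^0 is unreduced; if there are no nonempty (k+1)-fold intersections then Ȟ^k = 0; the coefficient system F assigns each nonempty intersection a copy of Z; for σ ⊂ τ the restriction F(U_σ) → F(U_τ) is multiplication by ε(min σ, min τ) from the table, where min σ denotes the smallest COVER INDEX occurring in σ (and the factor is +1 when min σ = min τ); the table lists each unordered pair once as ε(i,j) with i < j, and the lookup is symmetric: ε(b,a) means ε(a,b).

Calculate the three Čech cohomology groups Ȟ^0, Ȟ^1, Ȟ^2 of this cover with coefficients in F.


Ȟ^0 = 0,  Ȟ^1 = Z/2,  Ȟ^2 = Z

nonempty intersections:
  U12={x17,x28,x34} U13={x17,x18,x31} U14={x12,x22,x31} U15={x2,x10,x12} U16={x3,x10,x28} U23={x5,x15,x17} U24={x11,x27,x32} U25={x5,x23,x32} U26={x11,x20,x28} U34={x13,x19,x25,x31} U35={x5,x8,x9} U36={x8,x19,x33} U45={x1,x12,x32} U46={x11,x14,x19} U56={x6,x8,x10}
  U123={x17} U126={x28} U134={x31} U145={x12} U156={x10} U235={x5} U245={x32} U246={x11} U346={x19} U356={x8}
C dims 6,15,10; δ0: rk 6, SNF 1^5·2; δ1: rk 9, SNF 1^9
Ȟ^0: (6−6)−0=0 ⇒ 0
Ȟ^1: (15−9)−6=0 plus torsion [2] ⇒ Z/2
Ȟ^2: (10−0)−9=1 ⇒ Z


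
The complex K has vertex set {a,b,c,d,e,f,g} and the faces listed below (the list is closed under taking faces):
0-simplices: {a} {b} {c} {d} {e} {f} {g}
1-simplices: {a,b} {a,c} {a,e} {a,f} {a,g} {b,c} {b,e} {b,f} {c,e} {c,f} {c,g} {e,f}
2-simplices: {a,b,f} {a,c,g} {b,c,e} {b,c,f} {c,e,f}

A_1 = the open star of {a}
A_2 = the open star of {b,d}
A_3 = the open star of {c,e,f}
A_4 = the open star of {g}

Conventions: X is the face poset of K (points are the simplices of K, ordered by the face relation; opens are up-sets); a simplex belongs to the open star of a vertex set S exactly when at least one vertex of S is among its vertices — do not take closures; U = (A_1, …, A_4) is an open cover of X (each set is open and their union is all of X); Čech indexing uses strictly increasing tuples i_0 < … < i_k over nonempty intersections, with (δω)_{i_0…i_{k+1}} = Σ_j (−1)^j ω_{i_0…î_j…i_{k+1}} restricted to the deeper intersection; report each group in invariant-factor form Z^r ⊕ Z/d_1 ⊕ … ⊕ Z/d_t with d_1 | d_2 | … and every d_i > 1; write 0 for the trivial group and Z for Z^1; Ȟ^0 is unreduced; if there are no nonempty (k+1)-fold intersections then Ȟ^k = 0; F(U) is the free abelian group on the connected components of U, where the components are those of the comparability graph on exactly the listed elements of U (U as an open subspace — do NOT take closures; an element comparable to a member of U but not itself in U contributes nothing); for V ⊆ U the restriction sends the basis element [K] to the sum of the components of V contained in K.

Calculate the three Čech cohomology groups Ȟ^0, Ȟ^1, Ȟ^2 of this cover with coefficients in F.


nonempty intersections:
  A1={{a},{a,b},{a,c},{a,e},{a,f},{a,g},{a,b,f},{a,c,g}} A2={{b},{d},{a,b},{b,c},{b,e},{b,f},{a,b,f},{b,c,e},{b,c,f}} A3={{c},{e},{f},{a,c},{a,e},{a,f},{b,c},{b,e},{b,f},{c,e},{c,f},{c,g},{e,f},{a,b,f},{a,c,g},{b,c,e},{b,c,f},{c,e,f}} A4={{g},{a,g},{c,g},{a,c,g}}
  A12={{a,b},{a,b,f}} A13={{a,c},{a,e},{a,f},{a,b,f},{a,c,g}} A14={{a,g},{a,c,g}} A23={{b,c},{b,e},{b,f},{a,b,f},{b,c,e},{b,c,f}} A34={{c,g},{a,c,g}}
  A123={{a,b,f}} A134={{a,c,g}}
components per intersection:
  A1: {{a},{a,b},{a,c},{a,e},{a,f},{a,g},{a,b,f},{a,c,g}}
  A2: {{b},{a,b},{b,c},{b,e},{b,f},{a,b,f},{b,c,e},{b,c,f}} {{d}}
  A3: {{c},{e},{f},{a,c},{a,e},{a,f},{b,c},{b,e},{b,f},{c,e},{c,f},{c,g},{e,f},{a,b,f},{a,c,g},{b,c,e},{b,c,f},{c,e,f}}
  A4: {{g},{a,g},{c,g},{a,c,g}}
  A12: {{a,b},{a,b,f}}
  A13: {{a,c},{a,c,g}} {{a,e}} {{a,f},{a,b,f}}
  A14: {{a,g},{a,c,g}}
  A23: {{b,c},{b,e},{b,f},{a,b,f},{b,c,e},{b,c,f}}
  A34: {{c,g},{a,c,g}}
  A123: {{a,b,f}}
  A134: {{a,c,g}}
C dims 5,7,2; δ0: rk 3, SNF 1^3; δ1: rk 2, SNF 1^2
Ȟ^0: (5−3)−0=2 ⇒ Z^2
Ȟ^1: (7−2)−3=2 ⇒ Z^2
Ȟ^2: (2−0)−2=0 ⇒ 0

Ȟ^0 = Z^2, Ȟ^1 = Z^2, Ȟ^2 = 0


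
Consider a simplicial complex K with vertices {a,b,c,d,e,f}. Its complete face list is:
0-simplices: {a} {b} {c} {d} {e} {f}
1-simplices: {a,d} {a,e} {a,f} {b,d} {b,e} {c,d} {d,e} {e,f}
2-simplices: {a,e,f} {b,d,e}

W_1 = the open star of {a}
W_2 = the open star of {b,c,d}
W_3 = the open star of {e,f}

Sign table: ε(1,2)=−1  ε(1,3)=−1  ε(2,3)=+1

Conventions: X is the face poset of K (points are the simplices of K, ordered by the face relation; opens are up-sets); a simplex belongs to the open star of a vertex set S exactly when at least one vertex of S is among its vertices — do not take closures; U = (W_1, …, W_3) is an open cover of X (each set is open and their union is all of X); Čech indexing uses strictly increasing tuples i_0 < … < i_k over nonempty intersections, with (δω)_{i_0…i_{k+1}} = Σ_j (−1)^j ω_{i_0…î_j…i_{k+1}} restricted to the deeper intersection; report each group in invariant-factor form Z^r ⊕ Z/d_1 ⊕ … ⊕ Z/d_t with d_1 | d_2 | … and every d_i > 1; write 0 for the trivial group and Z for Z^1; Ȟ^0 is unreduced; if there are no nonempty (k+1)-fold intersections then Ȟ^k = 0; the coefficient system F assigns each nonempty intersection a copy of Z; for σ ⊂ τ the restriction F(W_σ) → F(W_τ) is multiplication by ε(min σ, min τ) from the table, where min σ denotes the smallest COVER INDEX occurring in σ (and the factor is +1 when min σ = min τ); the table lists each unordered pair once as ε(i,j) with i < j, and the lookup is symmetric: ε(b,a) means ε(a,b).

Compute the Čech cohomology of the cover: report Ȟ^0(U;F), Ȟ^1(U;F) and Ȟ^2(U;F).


Ȟ^0 = Z, Ȟ^1 = Z, Ȟ^2 = 0

nonempty intersections:
  W1={{a},{a,d},{a,e},{a,f},{a,e,f}} W2={{b},{c},{d},{a,d},{b,d},{b,e},{c,d},{d,e},{b,d,e}} W3={{e},{f},{a,e},{a,f},{b,e},{d,e},{e,f},{a,e,f},{b,d,e}}
  W12={{a,d}} W13={{a,e},{a,f},{a,e,f}} W23={{b,e},{d,e},{b,d,e}}
C dims 3,3; δ0: rk 2, SNF 1^2
Ȟ^0: (3−2)−0=1 ⇒ Z
Ȟ^1: (3−0)−2=1 ⇒ Z
Ȟ^2: (0−0)−0=0 ⇒ 0


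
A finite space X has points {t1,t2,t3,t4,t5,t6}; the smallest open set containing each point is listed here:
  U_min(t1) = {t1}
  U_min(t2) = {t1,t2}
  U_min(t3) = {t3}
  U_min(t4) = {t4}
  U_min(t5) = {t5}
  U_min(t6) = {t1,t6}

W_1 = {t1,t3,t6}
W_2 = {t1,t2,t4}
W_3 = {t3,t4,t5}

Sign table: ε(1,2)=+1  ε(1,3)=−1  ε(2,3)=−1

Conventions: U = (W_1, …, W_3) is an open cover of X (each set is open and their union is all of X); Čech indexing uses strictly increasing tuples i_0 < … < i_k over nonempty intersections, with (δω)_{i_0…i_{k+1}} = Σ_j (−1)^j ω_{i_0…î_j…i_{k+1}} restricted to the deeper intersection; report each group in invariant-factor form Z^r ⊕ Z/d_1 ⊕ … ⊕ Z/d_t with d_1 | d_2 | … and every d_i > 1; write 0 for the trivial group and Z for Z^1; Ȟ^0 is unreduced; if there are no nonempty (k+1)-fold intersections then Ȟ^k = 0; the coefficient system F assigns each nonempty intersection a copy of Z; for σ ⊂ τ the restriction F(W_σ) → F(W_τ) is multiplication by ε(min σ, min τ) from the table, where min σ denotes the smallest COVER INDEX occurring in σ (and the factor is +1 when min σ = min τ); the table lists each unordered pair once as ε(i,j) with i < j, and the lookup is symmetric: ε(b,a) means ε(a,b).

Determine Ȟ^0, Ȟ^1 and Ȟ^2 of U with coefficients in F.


nerve of the cover:
  W12={t1} W13={t3} W23={t4}
C dims 3,3; δ0: rk 2, SNF 1^2
Ȟ^0 = (3 − 2) − 0 = 1, so Ȟ^0 ≅ Z
Ȟ^1 = (3 − 0) − 2 = 1, so Ȟ^1 ≅ Z
Ȟ^2 = (0 − 0) − 0 = 0, so Ȟ^2 ≅ 0

Ȟ^0 = Z, Ȟ^1 = Z, Ȟ^2 = 0


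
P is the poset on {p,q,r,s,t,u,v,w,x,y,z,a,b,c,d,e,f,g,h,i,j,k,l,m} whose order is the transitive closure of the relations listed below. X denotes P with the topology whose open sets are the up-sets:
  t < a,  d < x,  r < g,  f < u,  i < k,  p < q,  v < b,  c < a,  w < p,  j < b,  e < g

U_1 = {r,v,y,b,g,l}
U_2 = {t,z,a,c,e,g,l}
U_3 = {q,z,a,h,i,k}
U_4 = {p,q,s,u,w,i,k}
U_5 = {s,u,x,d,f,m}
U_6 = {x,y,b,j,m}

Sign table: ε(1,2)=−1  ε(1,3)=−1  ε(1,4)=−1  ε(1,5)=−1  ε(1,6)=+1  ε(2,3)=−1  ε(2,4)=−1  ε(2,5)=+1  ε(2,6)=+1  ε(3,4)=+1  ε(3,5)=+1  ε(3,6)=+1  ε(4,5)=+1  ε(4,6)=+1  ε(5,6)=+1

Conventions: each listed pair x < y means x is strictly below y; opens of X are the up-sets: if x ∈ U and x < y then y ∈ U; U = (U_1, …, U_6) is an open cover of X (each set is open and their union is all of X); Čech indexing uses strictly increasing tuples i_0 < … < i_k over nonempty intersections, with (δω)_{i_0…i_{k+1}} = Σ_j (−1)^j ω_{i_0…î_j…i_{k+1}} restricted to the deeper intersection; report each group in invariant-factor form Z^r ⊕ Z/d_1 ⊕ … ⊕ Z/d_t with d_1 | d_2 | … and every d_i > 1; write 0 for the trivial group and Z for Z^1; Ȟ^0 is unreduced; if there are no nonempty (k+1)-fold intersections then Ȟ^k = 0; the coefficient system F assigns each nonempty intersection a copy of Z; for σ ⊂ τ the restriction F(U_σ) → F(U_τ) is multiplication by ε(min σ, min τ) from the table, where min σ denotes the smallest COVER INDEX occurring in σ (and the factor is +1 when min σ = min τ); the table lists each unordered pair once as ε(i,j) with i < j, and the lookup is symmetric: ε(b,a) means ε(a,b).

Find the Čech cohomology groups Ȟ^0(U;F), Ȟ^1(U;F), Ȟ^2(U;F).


Ȟ^0 ≅ Z; Ȟ^1 ≅ Z; Ȟ^2 ≅ 0

intersection data:
  U12={g,l} U16={y,b} U23={z,a} U34={q,i,k} U45={s,u} U56={x,m}
C dims 6,6; δ0: rk 5, SNF 1^5
Ȟ^0 = (6 − 5) − 0 = 1, so Ȟ^0 ≅ Z
Ȟ^1 = (6 − 0) − 5 = 1, so Ȟ^1 ≅ Z
Ȟ^2 = (0 − 0) − 0 = 0, so Ȟ^2 ≅ 0


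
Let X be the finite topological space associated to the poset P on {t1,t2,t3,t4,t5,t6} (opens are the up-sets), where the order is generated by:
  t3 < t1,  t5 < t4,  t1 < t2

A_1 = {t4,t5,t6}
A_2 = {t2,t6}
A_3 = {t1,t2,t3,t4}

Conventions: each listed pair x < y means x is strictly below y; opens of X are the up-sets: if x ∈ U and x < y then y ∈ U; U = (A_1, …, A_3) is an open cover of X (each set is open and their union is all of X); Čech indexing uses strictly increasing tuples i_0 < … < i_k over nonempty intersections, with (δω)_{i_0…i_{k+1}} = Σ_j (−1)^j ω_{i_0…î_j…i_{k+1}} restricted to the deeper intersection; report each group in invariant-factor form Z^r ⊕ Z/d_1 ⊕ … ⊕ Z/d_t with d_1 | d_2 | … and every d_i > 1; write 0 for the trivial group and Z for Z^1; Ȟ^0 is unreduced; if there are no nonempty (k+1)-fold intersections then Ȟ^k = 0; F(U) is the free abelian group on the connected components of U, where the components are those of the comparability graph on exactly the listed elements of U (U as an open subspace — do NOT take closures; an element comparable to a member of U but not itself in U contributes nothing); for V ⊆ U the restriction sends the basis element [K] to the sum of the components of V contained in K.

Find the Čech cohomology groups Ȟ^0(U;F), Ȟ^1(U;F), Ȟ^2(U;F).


nerve simplices:
  A12={t6} A13={t4} A23={t2}
components per intersection:
  A1: {t4,t5} {t6}
  A2: {t2} {t6}
  A3: {t1,t2,t3} {t4}
  A12: {t6}
  A13: {t4}
  A23: {t2}
C dims 6,3; δ0: rk 3, SNF 1^3
degree 0: 6−3−0 = 3 → Ȟ^0 ≅ Z^3
degree 1: 3−0−3 = 0 → Ȟ^1 ≅ 0
degree 2: 0−0−0 = 0 → Ȟ^2 ≅ 0

Ȟ^0(U;F) ≅ Z^3; Ȟ^1(U;F) ≅ 0; Ȟ^2(U;F) ≅ 0


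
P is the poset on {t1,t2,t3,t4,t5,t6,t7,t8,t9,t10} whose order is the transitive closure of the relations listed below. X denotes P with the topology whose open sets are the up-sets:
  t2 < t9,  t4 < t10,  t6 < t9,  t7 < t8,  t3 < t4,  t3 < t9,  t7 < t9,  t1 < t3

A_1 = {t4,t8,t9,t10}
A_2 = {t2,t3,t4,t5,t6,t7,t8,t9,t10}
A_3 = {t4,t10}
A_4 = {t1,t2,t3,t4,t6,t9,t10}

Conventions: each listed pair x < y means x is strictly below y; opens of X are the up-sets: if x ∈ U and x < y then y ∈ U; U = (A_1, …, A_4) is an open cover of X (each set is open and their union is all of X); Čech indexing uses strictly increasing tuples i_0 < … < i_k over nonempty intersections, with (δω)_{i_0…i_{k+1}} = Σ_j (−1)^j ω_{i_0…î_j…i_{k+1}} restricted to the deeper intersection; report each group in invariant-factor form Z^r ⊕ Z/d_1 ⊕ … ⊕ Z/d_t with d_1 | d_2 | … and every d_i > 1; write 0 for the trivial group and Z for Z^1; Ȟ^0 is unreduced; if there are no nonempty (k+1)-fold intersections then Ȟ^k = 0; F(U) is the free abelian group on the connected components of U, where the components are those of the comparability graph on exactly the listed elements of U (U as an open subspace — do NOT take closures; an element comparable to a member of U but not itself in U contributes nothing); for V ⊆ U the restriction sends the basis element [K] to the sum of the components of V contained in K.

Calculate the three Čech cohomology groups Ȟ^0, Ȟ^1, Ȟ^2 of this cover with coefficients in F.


Ȟ^0(U;F) ≅ Z^2, Ȟ^1(U;F) ≅ 0 and Ȟ^2(U;F) ≅ 0

cover nerve:
  A12={t4,t8,t9,t10} A13={t4,t10} A14={t4,t9,t10} A23={t4,t10} A24={t2,t3,t4,t6,t9,t10} A34={t4,t10}
  A123={t4,t10} A124={t4,t9,t10} A134={t4,t10} A234={t4,t10}
  A1234={t4,t10}
components per intersection:
  A1: {t4,t10} {t8} {t9}
  A2: {t2,t3,t4,t6,t7,t8,t9,t10} {t5}
  A3: {t4,t10}
  A4: {t1,t2,t3,t4,t6,t9,t10}
  A12: {t4,t10} {t8} {t9}
  A13: {t4,t10}
  A14: {t4,t10} {t9}
  A23: {t4,t10}
  A24: {t2,t3,t4,t6,t9,t10}
  A34: {t4,t10}
  A123: {t4,t10}
  A124: {t4,t10} {t9}
  A134: {t4,t10}
  A234: {t4,t10}
  A1234: {t4,t10}
C dims 7,9,5,1; δ0: rk 5, SNF 1^5; δ1: rk 4, SNF 1^4; δ2: rk 1, SNF 1^1
Ȟ^0: (7−5)−0=2 ⇒ Z^2
Ȟ^1: (9−4)−5=0 ⇒ 0
Ȟ^2: (5−1)−4=0 ⇒ 0
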